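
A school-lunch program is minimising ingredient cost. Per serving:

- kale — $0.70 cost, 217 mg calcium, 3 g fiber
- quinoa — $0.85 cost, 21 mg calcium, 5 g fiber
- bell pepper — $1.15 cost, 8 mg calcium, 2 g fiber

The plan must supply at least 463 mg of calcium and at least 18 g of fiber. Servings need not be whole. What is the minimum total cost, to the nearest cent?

$3.42

kale only: max(463/217, 18/3) = 6 servings → $4.20.
quinoa only: max(463/21, 18/5) = 22.05 servings → $18.74.
bell pepper only: max(463/8, 18/2) = 57.88 servings → $66.56.
kale + quinoa with both tight: 1.895 servings and 2.463 servings → $3.42.
kale + bell pepper with both tight: 1.907 servings and 6.139 servings → $8.39.
quinoa + bell pepper: intersection lies outside the first quadrant.
Cheapest feasible corner: $3.42.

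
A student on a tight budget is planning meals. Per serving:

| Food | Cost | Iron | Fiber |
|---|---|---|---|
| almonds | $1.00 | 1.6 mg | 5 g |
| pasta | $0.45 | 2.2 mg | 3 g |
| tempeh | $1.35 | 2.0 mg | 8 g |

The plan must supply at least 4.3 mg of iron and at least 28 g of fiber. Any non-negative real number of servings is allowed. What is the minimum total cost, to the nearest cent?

Check every corner: each single food scaled to meet both minima, and each pair solved so both constraints bind.
almonds only: max(4.3/1.6, 28/5) = 5.6 servings → $5.60.
pasta only: max(4.3/2.2, 28/3) = 9.333 servings → $4.20.
tempeh only: max(4.3/2.0, 28/8) = 3.5 servings → $4.72.
almonds + pasta: intersection lies outside the first quadrant.
almonds + tempeh: the both-tight solution has a negative serving — not a feasible corner.
pasta + tempeh with both targets exact would need a negative amount; discard.
The minimum over all feasible corners is $4.20.

$4.20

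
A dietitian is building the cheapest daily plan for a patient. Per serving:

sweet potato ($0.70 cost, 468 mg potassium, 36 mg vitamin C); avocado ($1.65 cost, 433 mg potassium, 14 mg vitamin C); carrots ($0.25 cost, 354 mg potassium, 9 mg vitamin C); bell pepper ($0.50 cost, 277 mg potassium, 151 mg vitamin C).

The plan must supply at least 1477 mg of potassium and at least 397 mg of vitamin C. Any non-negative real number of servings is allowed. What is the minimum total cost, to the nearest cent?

$1.80

Check every corner: each single food scaled to meet both minima, and each pair solved so both constraints bind.
sweet potato only: max(1477/468, 397/36) = 11.03 servings → $7.72.
avocado only: max(1477/433, 397/14) = 28.36 servings → $46.79.
carrots only: max(1477/354, 397/9) = 44.11 servings → $11.03.
bell pepper only: max(1477/277, 397/151) = 5.332 servings → $2.67.
sweet potato + avocado: intersection lies outside the first quadrant.
sweet potato + carrots: intersection lies outside the first quadrant.
sweet potato + bell pepper with both tight: 1.863 servings and 2.185 servings → $2.40.
avocado + carrots: intersection lies outside the first quadrant.
avocado + bell pepper with both tight: 1.838 servings and 2.459 servings → $4.26.
carrots + bell pepper with both tight: 2.219 servings and 2.497 servings → $1.80.
Cheapest feasible corner: $1.80.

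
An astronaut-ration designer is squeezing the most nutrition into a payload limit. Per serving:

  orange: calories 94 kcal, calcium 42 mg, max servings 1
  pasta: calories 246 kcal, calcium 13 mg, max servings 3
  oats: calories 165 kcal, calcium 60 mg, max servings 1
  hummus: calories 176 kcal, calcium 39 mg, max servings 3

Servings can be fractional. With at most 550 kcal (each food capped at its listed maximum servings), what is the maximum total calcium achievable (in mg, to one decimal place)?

166.5 mg

Calcium per kcal: orange 0.4468, oats 0.3636, hummus 0.2216, pasta 0.05285.
Take 1 serving of orange: uses 94 kcal, +42.0 mg calcium (running total 42.0 mg).
Take 1 serving of oats: uses 165 kcal, +60.0 mg calcium (running total 102.0 mg).
Take 1.653 servings of hummus: uses 291 kcal, +64.5 mg calcium (running total 166.5 mg).
Greedy by best ratio exhausts the calories allowance optimally: 166.5 mg.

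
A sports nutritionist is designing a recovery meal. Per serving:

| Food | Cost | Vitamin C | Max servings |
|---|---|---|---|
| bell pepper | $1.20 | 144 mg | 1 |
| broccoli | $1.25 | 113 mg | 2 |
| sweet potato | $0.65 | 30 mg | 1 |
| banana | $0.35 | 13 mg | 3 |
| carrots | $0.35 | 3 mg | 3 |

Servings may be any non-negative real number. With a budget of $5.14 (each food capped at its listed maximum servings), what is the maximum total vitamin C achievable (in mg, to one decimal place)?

429.3 mg

Vitamin C per dollar: bell pepper 120, broccoli 90.4, sweet potato 46.15, banana 37.14, carrots 8.571.
Take 1 serving of bell pepper: spends $1.20, +144.0 mg vitamin C (running total 144.0 mg).
Take 2 servings of broccoli: spends $2.50, +226.0 mg vitamin C (running total 370.0 mg).
Take 1 serving of sweet potato: spends $0.65, +30.0 mg vitamin C (running total 400.0 mg).
Take 2.257 servings of banana: spends $0.79, +29.3 mg vitamin C (running total 429.3 mg).
Filling greedily by vitamin C-per-dollar is optimal for one linear limit, giving 429.3 mg.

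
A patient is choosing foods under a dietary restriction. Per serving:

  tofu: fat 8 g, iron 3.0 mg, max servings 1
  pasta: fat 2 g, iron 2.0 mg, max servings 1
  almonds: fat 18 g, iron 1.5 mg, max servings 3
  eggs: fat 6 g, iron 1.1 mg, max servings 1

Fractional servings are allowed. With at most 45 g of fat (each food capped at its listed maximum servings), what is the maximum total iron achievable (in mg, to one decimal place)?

8.5 mg

Iron per g fat: pasta 1, tofu 0.375, eggs 0.1833, almonds 0.08333.
Take 1 serving of pasta: uses 2 g fat, +2.0 mg iron (running total 2.0 mg).
Take 1 serving of tofu: uses 8 g fat, +3.0 mg iron (running total 5.0 mg).
Take 1 serving of eggs: uses 6 g fat, +1.1 mg iron (running total 6.1 mg).
Take 1.611 servings of almonds: uses 29 g fat, +2.4 mg iron (running total 8.5 mg).
Filling greedily by iron-per-g fat is optimal for one linear limit, giving 8.5 mg.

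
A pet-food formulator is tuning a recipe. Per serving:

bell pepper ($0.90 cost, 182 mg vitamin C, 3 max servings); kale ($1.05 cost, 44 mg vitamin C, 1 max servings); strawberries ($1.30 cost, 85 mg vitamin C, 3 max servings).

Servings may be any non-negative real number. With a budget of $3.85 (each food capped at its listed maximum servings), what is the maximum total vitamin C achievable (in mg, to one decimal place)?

621.2 mg

Vitamin C per dollar: bell pepper 202.2, strawberries 65.38, kale 41.9.
Take 3 servings of bell pepper: spends $2.70, +546.0 mg vitamin C (running total 546.0 mg).
Take 0.8846 servings of strawberries: spends $1.15, +75.2 mg vitamin C (running total 621.2 mg).
Greedy by best ratio exhausts the cost allowance optimally: 621.2 mg.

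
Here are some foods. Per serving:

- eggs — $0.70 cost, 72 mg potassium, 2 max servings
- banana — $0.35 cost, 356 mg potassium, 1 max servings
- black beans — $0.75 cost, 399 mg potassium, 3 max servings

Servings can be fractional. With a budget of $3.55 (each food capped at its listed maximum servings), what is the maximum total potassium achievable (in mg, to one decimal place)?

Potassium per dollar: banana 1017, black beans 532, eggs 102.9.
Take 1 serving of banana: spends $0.35, +356.0 mg potassium (running total 356.0 mg).
Take 3 servings of black beans: spends $2.25, +1197.0 mg potassium (running total 1553.0 mg).
Take 1.357 servings of eggs: spends $0.95, +97.7 mg potassium (running total 1650.7 mg).
Filling greedily by potassium-per-dollar is optimal for one linear limit, giving 1650.7 mg.

1650.7 mg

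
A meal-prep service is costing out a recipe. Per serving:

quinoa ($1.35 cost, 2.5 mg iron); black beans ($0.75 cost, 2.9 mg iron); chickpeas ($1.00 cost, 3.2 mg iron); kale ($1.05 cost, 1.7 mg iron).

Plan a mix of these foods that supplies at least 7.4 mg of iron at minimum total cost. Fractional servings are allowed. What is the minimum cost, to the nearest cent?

Cost per mg of iron: black beans $0.2586, chickpeas $0.3125, quinoa $0.5400, kale $0.6176.
With no serving limits, use only black beans: 7.4 mg / 2.9 mg = 2.552 servings × $0.75 = $1.91.

$1.91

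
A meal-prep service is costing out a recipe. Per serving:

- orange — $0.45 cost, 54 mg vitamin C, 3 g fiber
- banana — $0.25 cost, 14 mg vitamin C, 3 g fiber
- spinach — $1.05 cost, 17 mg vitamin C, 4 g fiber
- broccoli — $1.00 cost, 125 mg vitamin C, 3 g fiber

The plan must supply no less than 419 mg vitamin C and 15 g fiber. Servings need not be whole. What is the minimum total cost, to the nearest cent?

$3.40

Two binding constraints pin down two serving amounts, so the optimal mix uses at most two foods. The candidates are each food alone (scaled to the tighter of vitamin C/fiber) and each pair with both constraints tight.
orange only: max(419/54, 15/3) = 7.759 servings → $3.49.
banana only: max(419/14, 15/3) = 29.93 servings → $7.48.
spinach only: max(419/17, 15/4) = 24.65 servings → $25.88.
broccoli only: max(419/125, 15/3) = 5 servings → $5.00.
orange + banana: intersection lies outside the first quadrant.
orange + spinach with both targets exact would need a negative amount; discard.
orange + broccoli with both tight: 2.901 servings and 2.099 servings → $3.40.
banana + spinach: intersection lies outside the first quadrant.
banana + broccoli with both tight: 1.856 servings and 3.144 servings → $3.61.
spinach + broccoli with both tight: 1.376 servings and 3.165 servings → $4.61.
So the least-cost plan costs $3.40.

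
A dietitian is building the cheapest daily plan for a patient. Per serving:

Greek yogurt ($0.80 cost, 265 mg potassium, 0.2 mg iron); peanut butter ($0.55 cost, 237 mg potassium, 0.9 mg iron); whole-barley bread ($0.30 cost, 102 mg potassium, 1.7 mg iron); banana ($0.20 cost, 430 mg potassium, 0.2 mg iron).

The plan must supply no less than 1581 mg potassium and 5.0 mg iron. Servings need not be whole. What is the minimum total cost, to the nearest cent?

$1.39

This is a tiny linear program; its minimum lies at a vertex of the feasible set. List the vertices and price them.
Greek yogurt only: max(1581/265, 5.0/0.2) = 25 servings → $20.00.
peanut butter only: max(1581/237, 5.0/0.9) = 6.671 servings → $3.67.
whole-barley bread only: max(1581/102, 5.0/1.7) = 15.5 servings → $4.65.
banana only: max(1581/430, 5.0/0.2) = 25 servings → $5.00.
Greek yogurt + peanut butter with both tight: 1.245 servings and 5.279 servings → $3.90.
Greek yogurt + whole-barley bread with both tight: 5.063 servings and 2.346 servings → $4.75.
Greek yogurt + banana: the both-tight solution has a negative serving — not a feasible corner.
peanut butter + whole-barley bread with both targets exact would need a negative amount; discard.
peanut butter + banana with both tight: 5.4 servings and 0.7005 servings → $3.11.
whole-barley bread + banana with both tight: 2.581 servings and 3.065 servings → $1.39.
Cheapest feasible corner: $1.39.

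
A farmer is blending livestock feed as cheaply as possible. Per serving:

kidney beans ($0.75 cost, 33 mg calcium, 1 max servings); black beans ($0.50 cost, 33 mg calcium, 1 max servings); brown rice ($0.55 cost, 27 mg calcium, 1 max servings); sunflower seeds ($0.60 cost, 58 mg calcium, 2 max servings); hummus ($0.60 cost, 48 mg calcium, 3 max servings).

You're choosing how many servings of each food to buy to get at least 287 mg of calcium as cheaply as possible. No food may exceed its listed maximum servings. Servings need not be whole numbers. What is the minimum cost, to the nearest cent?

Cost per mg of calcium: sunflower seeds $0.0103, hummus $0.0125, black beans $0.0152, brown rice $0.0204, kidney beans $0.0227.
Take 2 servings of sunflower seeds: +116.0 mg calcium for $1.20 (total $1.20, still need 171.0 mg).
Take 3 servings of hummus: +144.0 mg calcium for $1.80 (total $3.00, still need 27.0 mg).
Take 0.8182 servings of black beans: +27.0 mg calcium for $0.41 (total $3.41, still need 0.0 mg).
Greedy by cheapest-per-mg is optimal for a single linear constraint, so the minimum cost is $3.41.

$3.41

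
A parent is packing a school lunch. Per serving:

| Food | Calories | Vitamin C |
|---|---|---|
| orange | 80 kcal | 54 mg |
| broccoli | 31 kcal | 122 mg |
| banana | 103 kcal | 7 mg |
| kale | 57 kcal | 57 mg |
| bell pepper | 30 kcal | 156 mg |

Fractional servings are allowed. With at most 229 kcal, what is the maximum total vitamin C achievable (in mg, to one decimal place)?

1190.8 mg

Vitamin C per kcal: bell pepper 5.2, broccoli 3.935, kale 1, orange 0.675, banana 0.06796.
With no serving limits, spend the whole calories allowance on bell pepper: 229 kcal / 30 kcal × 156 mg = 1190.8 mg.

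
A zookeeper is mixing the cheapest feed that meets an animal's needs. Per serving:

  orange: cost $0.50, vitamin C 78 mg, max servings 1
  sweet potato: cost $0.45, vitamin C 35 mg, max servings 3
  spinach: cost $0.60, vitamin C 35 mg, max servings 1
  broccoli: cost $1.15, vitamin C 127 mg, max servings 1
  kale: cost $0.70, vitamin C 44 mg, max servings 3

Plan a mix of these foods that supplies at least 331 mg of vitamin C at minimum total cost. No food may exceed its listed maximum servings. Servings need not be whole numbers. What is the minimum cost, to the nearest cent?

$3.33

Cost per mg of vitamin C: orange $0.0064, broccoli $0.0091, sweet potato $0.0129, kale $0.0159, spinach $0.0171.
Take 1 serving of orange: +78.0 mg vitamin C for $0.50 (total $0.50, still need 253.0 mg).
Take 1 serving of broccoli: +127.0 mg vitamin C for $1.15 (total $1.65, still need 126.0 mg).
Take 3 servings of sweet potato: +105.0 mg vitamin C for $1.35 (total $3.00, still need 21.0 mg).
Take 0.4773 servings of kale: +21.0 mg vitamin C for $0.33 (total $3.33, still need 0.0 mg).
Filling from the cheapest source first is optimal under one linear minimum: $3.33.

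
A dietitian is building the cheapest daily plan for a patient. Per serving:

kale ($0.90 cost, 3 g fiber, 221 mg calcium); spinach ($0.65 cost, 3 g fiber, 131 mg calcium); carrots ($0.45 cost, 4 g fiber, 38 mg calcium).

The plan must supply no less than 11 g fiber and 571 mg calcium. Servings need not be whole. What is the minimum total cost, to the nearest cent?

$2.60

Check every corner: each single food scaled to meet both minima, and each pair solved so both constraints bind.
kale only: max(11/3, 571/221) = 3.667 servings → $3.30.
spinach only: max(11/3, 571/131) = 4.359 servings → $2.83.
carrots only: max(11/4, 571/38) = 15.03 servings → $6.76.
kale + spinach with both tight: 1.007 servings and 2.659 servings → $2.64.
kale + carrots with both tight: 2.423 servings and 0.9325 servings → $2.60.
spinach + carrots: the both-tight solution has a negative serving — not a feasible corner.
So the least-cost plan costs $2.60.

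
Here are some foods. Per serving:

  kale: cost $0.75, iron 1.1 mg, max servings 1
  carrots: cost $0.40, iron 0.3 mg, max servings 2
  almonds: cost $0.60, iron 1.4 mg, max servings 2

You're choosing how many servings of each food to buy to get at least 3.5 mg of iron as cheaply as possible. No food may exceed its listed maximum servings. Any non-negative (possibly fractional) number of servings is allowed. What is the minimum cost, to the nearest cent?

Cost per mg of iron: almonds $0.4286, kale $0.6818, carrots $1.3333.
Take 2 servings of almonds: +2.8 mg iron for $1.20 (total $1.20, still need 0.7 mg).
Take 0.6364 servings of kale: +0.7 mg iron for $0.48 (total $1.68, still need 0.0 mg).
Greedy by cheapest-per-mg is optimal for a single linear constraint, so the minimum cost is $1.68.

$1.68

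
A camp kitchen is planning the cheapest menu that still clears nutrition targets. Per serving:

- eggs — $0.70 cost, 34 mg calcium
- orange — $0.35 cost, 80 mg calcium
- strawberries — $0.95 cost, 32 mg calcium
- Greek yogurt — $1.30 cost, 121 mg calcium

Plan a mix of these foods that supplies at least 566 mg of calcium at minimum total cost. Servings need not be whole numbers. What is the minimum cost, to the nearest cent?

Cost per mg of calcium: orange $0.0044, Greek yogurt $0.0107, eggs $0.0206, strawberries $0.0297.
With no serving limits, use only orange: 566 mg / 80 mg = 7.075 servings × $0.35 = $2.48.

$2.48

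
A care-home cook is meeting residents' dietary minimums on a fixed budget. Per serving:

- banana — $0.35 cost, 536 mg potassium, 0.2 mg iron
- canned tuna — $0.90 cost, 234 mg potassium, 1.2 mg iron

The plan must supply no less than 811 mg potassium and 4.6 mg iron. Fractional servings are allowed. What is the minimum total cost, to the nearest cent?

$3.45

With two linear requirements the optimum uses one or two foods; enumerate the corners.
banana only: max(811/536, 4.6/0.2) = 23 servings → $8.05.
canned tuna only: max(811/234, 4.6/1.2) = 3.833 servings → $3.45.
banana + canned tuna with both targets exact would need a negative amount; discard.
So the least-cost plan costs $3.45.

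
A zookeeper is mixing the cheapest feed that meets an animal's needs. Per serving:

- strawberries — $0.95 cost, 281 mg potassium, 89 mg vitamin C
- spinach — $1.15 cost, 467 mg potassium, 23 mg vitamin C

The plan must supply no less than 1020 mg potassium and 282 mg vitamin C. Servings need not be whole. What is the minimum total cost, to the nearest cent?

strawberries only: max(1020/281, 282/89) = 3.63 servings → $3.45.
spinach only: max(1020/467, 282/23) = 12.26 servings → $14.10.
strawberries + spinach with both tight: 3.084 servings and 0.3287 servings → $3.31.
The minimum over all feasible corners is $3.31.

$3.31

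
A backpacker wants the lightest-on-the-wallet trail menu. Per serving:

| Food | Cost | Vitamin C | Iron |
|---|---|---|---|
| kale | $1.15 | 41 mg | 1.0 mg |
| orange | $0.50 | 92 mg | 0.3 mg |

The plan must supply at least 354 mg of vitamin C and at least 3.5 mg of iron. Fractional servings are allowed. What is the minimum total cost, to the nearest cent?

With two linear requirements the optimum uses one or two foods; enumerate the corners.
kale only: max(354/41, 3.5/1.0) = 8.634 servings → $9.93.
orange only: max(354/92, 3.5/0.3) = 11.67 servings → $5.83.
kale + orange with both tight: 2.708 servings and 2.641 servings → $4.43.
So the least-cost plan costs $4.43.

$4.43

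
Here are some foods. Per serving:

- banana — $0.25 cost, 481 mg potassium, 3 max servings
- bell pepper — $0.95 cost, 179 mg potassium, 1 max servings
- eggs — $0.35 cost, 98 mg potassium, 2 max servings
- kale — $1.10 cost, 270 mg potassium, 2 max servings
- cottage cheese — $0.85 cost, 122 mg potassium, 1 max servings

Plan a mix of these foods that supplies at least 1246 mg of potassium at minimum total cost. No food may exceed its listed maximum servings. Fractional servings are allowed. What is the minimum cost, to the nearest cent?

$0.65

Cost per mg of potassium: banana $0.0005, eggs $0.0036, kale $0.0041, bell pepper $0.0053, cottage cheese $0.0070.
Take 2.59 servings of banana: +1246.0 mg potassium for $0.65 (total $0.65, still need 0.0 mg).
Filling from the cheapest source first is optimal under one linear minimum: $0.65.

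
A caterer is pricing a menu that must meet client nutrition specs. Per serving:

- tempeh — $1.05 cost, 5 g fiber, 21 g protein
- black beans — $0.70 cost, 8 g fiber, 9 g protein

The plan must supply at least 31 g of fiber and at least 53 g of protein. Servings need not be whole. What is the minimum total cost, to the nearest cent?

Minimising a linear cost over {fiber ≥ 31, protein ≥ 53, servings ≥ 0} — the optimum is at a vertex, using one or two foods.
tempeh only: max(31/5, 53/21) = 6.2 servings → $6.51.
black beans only: max(31/8, 53/9) = 5.889 servings → $4.12.
tempeh + black beans with both tight: 1.179 servings and 3.138 servings → $3.43.
The minimum over all feasible corners is $3.43.

$3.43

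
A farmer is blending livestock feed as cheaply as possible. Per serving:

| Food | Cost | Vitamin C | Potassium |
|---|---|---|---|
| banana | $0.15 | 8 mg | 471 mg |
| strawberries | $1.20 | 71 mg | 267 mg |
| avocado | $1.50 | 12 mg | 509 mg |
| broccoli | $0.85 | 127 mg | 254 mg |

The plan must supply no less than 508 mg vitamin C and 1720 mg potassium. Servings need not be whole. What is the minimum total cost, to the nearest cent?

Two binding constraints pin down two serving amounts, so the optimal mix uses at most two foods. The candidates are each food alone (scaled to the tighter of vitamin C/potassium) and each pair with both constraints tight.
banana only: max(508/8, 1720/471) = 63.5 servings → $9.53.
strawberries only: max(508/71, 1720/267) = 7.155 servings → $8.59.
avocado only: max(508/12, 1720/509) = 42.33 servings → $63.50.
broccoli only: max(508/127, 1720/254) = 6.772 servings → $5.76.
banana + strawberries: intersection lies outside the first quadrant.
banana + avocado with both targets exact would need a negative amount; discard.
banana + broccoli with both tight: 1.547 servings and 3.903 servings → $3.55.
strawberries + avocado: the both-tight solution has a negative serving — not a feasible corner.
strawberries + broccoli with both tight: 5.632 servings and 0.8514 servings → $7.48.
avocado + broccoli with both tight: 1.452 servings and 3.863 servings → $5.46.
Cheapest feasible corner: $3.55.

$3.55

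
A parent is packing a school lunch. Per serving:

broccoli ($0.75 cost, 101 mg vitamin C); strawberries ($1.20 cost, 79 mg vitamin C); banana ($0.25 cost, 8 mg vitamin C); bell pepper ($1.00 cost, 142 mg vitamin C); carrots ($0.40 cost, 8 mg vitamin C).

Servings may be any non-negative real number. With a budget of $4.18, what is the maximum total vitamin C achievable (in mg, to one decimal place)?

Vitamin C per dollar: bell pepper 142, broccoli 134.7, strawberries 65.83, banana 32, carrots 20.
With no serving limits, spend the whole cost allowance on bell pepper: $4.18 / $1.00 × 142 mg = 593.6 mg.

593.6 mg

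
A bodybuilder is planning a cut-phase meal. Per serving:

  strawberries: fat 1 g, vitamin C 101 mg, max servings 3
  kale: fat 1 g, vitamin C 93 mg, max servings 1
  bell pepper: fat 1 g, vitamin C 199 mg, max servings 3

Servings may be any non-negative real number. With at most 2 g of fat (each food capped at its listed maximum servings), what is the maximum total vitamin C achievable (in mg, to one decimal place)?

398.0 mg

Vitamin C per g fat: bell pepper 199, strawberries 101, kale 93.
Take 2 servings of bell pepper: uses 2 g fat, +398.0 mg vitamin C (running total 398.0 mg).
Filling greedily by vitamin C-per-g fat is optimal for one linear limit, giving 398.0 mg.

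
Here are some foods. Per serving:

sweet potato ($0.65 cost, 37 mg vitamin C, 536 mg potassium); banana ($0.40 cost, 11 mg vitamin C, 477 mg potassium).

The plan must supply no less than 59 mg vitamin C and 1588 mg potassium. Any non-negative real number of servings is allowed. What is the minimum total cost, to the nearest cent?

$1.51

With two linear requirements the optimum uses one or two foods; enumerate the corners.
sweet potato only: max(59/37, 1588/536) = 2.963 servings → $1.93.
banana only: max(59/11, 1588/477) = 5.364 servings → $2.15.
sweet potato + banana with both tight: 0.9083 servings and 2.309 servings → $1.51.
Cheapest feasible corner: $1.51.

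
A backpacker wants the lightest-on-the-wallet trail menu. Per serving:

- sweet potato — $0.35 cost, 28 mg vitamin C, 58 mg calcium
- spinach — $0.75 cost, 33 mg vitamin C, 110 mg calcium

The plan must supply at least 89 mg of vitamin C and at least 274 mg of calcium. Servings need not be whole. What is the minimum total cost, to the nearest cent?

$1.65

sweet potato only: max(89/28, 274/58) = 4.724 servings → $1.65.
spinach only: max(89/33, 274/110) = 2.697 servings → $2.02.
sweet potato + spinach with both tight: 0.6415 servings and 2.153 servings → $1.84.
So the least-cost plan costs $1.65.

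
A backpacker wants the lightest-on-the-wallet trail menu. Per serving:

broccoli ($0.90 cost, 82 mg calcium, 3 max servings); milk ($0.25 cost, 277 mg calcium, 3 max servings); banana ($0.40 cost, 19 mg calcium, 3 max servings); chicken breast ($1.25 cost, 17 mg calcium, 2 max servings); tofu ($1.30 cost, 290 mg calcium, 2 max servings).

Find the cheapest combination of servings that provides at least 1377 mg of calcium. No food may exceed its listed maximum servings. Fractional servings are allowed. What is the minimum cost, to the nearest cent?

Cost per mg of calcium: milk $0.0009, tofu $0.0045, broccoli $0.0110, banana $0.0211, chicken breast $0.0735.
Take 3 servings of milk: +831.0 mg calcium for $0.75 (total $0.75, still need 546.0 mg).
Take 1.883 servings of tofu: +546.0 mg calcium for $2.45 (total $3.20, still need 0.0 mg).
Filling from the cheapest source first is optimal under one linear minimum: $3.20.

$3.20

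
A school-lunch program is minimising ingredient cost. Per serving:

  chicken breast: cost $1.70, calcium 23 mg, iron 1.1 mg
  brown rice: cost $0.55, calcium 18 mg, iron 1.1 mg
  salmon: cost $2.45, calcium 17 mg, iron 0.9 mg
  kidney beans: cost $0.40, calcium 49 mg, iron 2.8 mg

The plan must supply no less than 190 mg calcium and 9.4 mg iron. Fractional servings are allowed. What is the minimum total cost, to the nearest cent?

$1.55

Two binding constraints pin down two serving amounts, so the optimal mix uses at most two foods. The candidates are each food alone (scaled to the tighter of calcium/iron) and each pair with both constraints tight.
chicken breast only: max(190/23, 9.4/1.1) = 8.545 servings → $14.53.
brown rice only: max(190/18, 9.4/1.1) = 10.56 servings → $5.81.
salmon only: max(190/17, 9.4/0.9) = 11.18 servings → $27.38.
kidney beans only: max(190/49, 9.4/2.8) = 3.878 servings → $1.55.
chicken breast + brown rice with both tight: 7.236 servings and 1.309 servings → $13.02.
chicken breast + salmon with both tight: 5.6 servings and 3.6 servings → $18.34.
chicken breast + kidney beans with both tight: 6.8 servings and 0.6857 servings → $11.83.
brown rice + salmon with both targets exact would need a negative amount; discard.
brown rice + kidney beans: intersection lies outside the first quadrant.
salmon + kidney beans: the both-tight solution has a negative serving — not a feasible corner.
The minimum over all feasible corners is $1.55.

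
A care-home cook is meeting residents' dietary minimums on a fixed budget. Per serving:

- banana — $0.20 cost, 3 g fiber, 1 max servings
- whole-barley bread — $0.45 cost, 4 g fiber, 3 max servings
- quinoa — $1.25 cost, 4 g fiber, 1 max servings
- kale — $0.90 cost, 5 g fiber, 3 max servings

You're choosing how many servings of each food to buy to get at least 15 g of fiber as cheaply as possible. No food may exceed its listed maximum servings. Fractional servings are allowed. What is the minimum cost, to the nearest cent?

Cost per g of fiber: banana $0.0667, whole-barley bread $0.1125, kale $0.1800, quinoa $0.3125.
Take 1 serving of banana: +3.0 g fiber for $0.20 (total $0.20, still need 12.0 g).
Take 3 servings of whole-barley bread: +12.0 g fiber for $1.35 (total $1.55, still need 0.0 g).
Greedy by cheapest-per-g is optimal for a single linear constraint, so the minimum cost is $1.55.

$1.55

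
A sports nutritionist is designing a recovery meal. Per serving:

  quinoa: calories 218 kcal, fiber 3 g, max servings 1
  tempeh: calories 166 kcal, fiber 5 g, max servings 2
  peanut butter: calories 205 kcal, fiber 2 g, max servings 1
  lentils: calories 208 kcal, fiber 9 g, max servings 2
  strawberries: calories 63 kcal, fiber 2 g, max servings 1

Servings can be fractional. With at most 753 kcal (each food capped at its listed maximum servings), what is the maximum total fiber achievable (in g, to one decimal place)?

28.3 g

Fiber per kcal: lentils 0.04327, strawberries 0.03175, tempeh 0.03012, quinoa 0.01376, peanut butter 0.009756.
Take 2 servings of lentils: uses 416 kcal, +18.0 g fiber (running total 18.0 g).
Take 1 serving of strawberries: uses 63 kcal, +2.0 g fiber (running total 20.0 g).
Take 1.651 servings of tempeh: uses 274 kcal, +8.3 g fiber (running total 28.3 g).
Greedy by best ratio exhausts the calories allowance optimally: 28.3 g.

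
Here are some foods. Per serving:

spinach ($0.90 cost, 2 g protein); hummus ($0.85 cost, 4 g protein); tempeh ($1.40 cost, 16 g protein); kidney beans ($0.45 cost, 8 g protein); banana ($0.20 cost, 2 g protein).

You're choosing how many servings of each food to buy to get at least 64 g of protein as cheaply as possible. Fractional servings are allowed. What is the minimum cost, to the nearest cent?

Cost per g of protein: kidney beans $0.0563, tempeh $0.0875, banana $0.1000, hummus $0.2125, spinach $0.4500.
With no serving limits, use only kidney beans: 64 g / 8 g = 8 servings × $0.45 = $3.60.

$3.60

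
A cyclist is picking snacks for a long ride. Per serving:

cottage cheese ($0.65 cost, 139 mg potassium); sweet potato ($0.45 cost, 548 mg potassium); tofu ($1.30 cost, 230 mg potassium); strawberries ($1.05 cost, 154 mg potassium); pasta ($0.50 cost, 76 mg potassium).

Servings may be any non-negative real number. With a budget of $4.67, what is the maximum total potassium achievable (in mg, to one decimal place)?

Potassium per dollar: sweet potato 1218, cottage cheese 213.8, tofu 176.9, pasta 152, strawberries 146.7.
With no serving limits, spend the whole cost allowance on sweet potato: $4.67 / $0.45 × 548 mg = 5687.0 mg.

5687.0 mg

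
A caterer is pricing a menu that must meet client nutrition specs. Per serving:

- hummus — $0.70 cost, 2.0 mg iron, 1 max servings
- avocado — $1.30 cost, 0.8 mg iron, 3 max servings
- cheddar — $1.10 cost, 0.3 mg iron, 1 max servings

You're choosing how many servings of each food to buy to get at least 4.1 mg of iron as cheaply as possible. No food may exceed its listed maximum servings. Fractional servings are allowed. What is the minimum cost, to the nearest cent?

Cost per mg of iron: hummus $0.3500, avocado $1.6250, cheddar $3.6667.
Take 1 serving of hummus: +2.0 mg iron for $0.70 (total $0.70, still need 2.1 mg).
Take 2.625 servings of avocado: +2.1 mg iron for $3.41 (total $4.11, still need 0.0 mg).
Filling from the cheapest source first is optimal under one linear minimum: $4.11.

$4.11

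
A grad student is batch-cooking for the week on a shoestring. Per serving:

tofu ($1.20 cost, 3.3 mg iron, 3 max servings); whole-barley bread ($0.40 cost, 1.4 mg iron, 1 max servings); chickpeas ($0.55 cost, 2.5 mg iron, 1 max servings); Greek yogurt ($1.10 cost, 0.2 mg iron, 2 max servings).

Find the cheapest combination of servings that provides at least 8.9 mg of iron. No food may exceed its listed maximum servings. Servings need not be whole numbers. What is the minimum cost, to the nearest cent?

Cost per mg of iron: chickpeas $0.2200, whole-barley bread $0.2857, tofu $0.3636, Greek yogurt $5.5000.
Take 1 serving of chickpeas: +2.5 mg iron for $0.55 (total $0.55, still need 6.4 mg).
Take 1 serving of whole-barley bread: +1.4 mg iron for $0.40 (total $0.95, still need 5.0 mg).
Take 1.515 servings of tofu: +5.0 mg iron for $1.82 (total $2.77, still need 0.0 mg).
Greedy by cheapest-per-mg is optimal for a single linear constraint, so the minimum cost is $2.77.

$2.77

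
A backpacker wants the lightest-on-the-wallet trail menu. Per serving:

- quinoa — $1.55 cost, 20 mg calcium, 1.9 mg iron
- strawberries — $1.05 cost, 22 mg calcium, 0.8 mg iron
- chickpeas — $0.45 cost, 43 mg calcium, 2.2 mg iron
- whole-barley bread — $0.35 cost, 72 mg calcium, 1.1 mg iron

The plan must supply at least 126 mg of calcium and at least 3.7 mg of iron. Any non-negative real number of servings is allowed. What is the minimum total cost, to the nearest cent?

Compare the cost at each extreme point of the feasible region.
quinoa only: max(126/20, 3.7/1.9) = 6.3 servings → $9.77.
strawberries only: max(126/22, 3.7/0.8) = 5.727 servings → $6.01.
chickpeas only: max(126/43, 3.7/2.2) = 2.93 servings → $1.32.
whole-barley bread only: max(126/72, 3.7/1.1) = 3.364 servings → $1.18.
quinoa + strawberries with both targets exact would need a negative amount; discard.
quinoa + chickpeas: intersection lies outside the first quadrant.
quinoa + whole-barley bread with both tight: 1.113 servings and 1.441 servings → $2.23.
strawberries + chickpeas: intersection lies outside the first quadrant.
strawberries + whole-barley bread with both tight: 3.826 servings and 0.5808 servings → $4.22.
chickpeas + whole-barley bread with both tight: 1.15 servings and 1.063 servings → $0.89.
So the least-cost plan costs $0.89.

$0.89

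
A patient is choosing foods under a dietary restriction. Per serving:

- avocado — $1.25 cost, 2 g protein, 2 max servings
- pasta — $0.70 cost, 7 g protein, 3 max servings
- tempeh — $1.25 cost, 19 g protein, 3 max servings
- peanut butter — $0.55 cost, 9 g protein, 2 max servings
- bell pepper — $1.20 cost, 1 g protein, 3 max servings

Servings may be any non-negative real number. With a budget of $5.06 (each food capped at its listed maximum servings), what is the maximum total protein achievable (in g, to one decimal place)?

77.1 g

Protein per dollar: peanut butter 16.36, tempeh 15.2, pasta 10, avocado 1.6, bell pepper 0.8333.
Take 2 servings of peanut butter: spends $1.10, +18.0 g protein (running total 18.0 g).
Take 3 servings of tempeh: spends $3.75, +57.0 g protein (running total 75.0 g).
Take 0.3 servings of pasta: spends $0.21, +2.1 g protein (running total 77.1 g).
Filling greedily by protein-per-dollar is optimal for one linear limit, giving 77.1 g.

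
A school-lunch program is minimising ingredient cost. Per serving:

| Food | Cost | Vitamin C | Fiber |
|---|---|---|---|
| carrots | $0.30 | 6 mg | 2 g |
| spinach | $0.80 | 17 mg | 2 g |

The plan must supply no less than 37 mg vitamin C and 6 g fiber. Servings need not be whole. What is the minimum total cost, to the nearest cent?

$1.76

This is a tiny linear program; its minimum lies at a vertex of the feasible set. List the vertices and price them.
carrots only: max(37/6, 6/2) = 6.167 servings → $1.85.
spinach only: max(37/17, 6/2) = 3 servings → $2.40.
carrots + spinach with both tight: 1.273 servings and 1.727 servings → $1.76.
So the least-cost plan costs $1.76.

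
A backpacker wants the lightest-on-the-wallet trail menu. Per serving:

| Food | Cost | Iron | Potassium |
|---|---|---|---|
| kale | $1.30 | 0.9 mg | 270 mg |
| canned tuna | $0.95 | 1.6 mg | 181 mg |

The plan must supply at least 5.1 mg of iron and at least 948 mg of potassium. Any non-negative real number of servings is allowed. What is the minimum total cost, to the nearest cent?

An LP optimum is at a vertex; with two nutrient constraints at most two foods are used. Check each candidate.
kale only: max(5.1/0.9, 948/270) = 5.667 servings → $7.37.
canned tuna only: max(5.1/1.6, 948/181) = 5.238 servings → $4.98.
kale + canned tuna with both tight: 2.206 servings and 1.946 servings → $4.72.
The minimum over all feasible corners is $4.72.

$4.72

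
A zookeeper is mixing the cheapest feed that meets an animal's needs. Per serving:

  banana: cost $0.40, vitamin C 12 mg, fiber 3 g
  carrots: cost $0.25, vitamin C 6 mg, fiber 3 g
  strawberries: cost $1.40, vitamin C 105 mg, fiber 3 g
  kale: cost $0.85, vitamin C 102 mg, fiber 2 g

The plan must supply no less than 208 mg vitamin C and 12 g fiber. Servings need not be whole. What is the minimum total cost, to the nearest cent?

Check every corner: each single food scaled to meet both minima, and each pair solved so both constraints bind.
banana only: max(208/12, 12/3) = 17.33 servings → $6.93.
carrots only: max(208/6, 12/3) = 34.67 servings → $8.67.
strawberries only: max(208/105, 12/3) = 4 servings → $5.60.
kale only: max(208/102, 12/2) = 6 servings → $5.10.
banana + carrots: intersection lies outside the first quadrant.
banana + strawberries with both tight: 2.28 servings and 1.72 servings → $3.32.
banana + kale with both tight: 2.865 servings and 1.702 servings → $2.59.
carrots + strawberries with both tight: 2.141 servings and 1.859 servings → $3.14.
carrots + kale with both tight: 2.748 servings and 1.878 servings → $2.28.
strawberries + kale with both targets exact would need a negative amount; discard.
Cheapest feasible corner: $2.28.

$2.28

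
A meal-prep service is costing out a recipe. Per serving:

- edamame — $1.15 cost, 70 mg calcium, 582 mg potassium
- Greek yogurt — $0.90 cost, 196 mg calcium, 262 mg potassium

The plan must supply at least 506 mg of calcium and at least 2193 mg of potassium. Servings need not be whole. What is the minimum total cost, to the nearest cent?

The cheapest plan sits at a corner of the feasible region — with two constraints it uses at most two foods.
edamame only: max(506/70, 2193/582) = 7.229 servings → $8.31.
Greek yogurt only: max(506/196, 2193/262) = 8.37 servings → $7.53.
edamame + Greek yogurt with both tight: 3.105 servings and 1.473 servings → $4.90.
So the least-cost plan costs $4.90.

$4.90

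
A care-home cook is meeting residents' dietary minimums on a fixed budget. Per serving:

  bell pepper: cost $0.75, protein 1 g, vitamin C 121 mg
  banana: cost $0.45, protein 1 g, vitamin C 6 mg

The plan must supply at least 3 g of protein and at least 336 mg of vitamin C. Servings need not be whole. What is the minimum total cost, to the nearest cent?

The cheapest plan sits at a corner of the feasible region — with two constraints it uses at most two foods.
bell pepper only: max(3/1, 336/121) = 3 servings → $2.25.
banana only: max(3/1, 336/6) = 56 servings → $25.20.
bell pepper + banana with both tight: 2.765 servings and 0.2348 servings → $2.18.
So the least-cost plan costs $2.18.

$2.18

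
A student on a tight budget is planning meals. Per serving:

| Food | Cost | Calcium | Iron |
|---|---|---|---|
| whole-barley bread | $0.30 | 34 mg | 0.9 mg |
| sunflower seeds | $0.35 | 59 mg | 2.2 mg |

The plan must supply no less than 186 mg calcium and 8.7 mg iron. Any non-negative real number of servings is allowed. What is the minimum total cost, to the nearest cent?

$1.38

Minimising a linear cost over {calcium ≥ 186, iron ≥ 8.7, servings ≥ 0} — the optimum is at a vertex, using one or two foods.
whole-barley bread only: max(186/34, 8.7/0.9) = 9.667 servings → $2.90.
sunflower seeds only: max(186/59, 8.7/2.2) = 3.955 servings → $1.38.
whole-barley bread + sunflower seeds: the both-tight solution has a negative serving — not a feasible corner.
So the least-cost plan costs $1.38.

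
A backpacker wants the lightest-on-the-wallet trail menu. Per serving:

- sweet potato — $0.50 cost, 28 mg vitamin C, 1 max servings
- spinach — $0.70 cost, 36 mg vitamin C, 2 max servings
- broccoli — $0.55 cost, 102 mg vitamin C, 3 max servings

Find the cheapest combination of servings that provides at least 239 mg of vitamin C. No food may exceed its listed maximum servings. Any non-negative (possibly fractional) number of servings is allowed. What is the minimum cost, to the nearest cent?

$1.29

Cost per mg of vitamin C: broccoli $0.0054, sweet potato $0.0179, spinach $0.0194.
Take 2.343 servings of broccoli: +239.0 mg vitamin C for $1.29 (total $1.29, still need 0.0 mg).
Filling from the cheapest source first is optimal under one linear minimum: $1.29.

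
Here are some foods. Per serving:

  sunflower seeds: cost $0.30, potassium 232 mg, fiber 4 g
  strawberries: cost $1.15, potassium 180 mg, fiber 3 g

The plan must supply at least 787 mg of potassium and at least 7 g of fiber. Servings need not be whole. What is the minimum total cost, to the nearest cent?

$1.02

An LP optimum is at a vertex; with two nutrient constraints at most two foods are used. Check each candidate.
sunflower seeds only: max(787/232, 7/4) = 3.392 servings → $1.02.
strawberries only: max(787/180, 7/3) = 4.372 servings → $5.03.
sunflower seeds + strawberries with both targets exact would need a negative amount; discard.
The minimum over all feasible corners is $1.02.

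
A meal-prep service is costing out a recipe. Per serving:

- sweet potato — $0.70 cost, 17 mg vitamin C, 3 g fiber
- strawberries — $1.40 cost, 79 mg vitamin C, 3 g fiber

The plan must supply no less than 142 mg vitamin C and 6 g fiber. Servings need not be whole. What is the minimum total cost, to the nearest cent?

For a min-cost LP with two ≥-constraints, a basic feasible solution has at most two positive variables.
sweet potato only: max(142/17, 6/3) = 8.353 servings → $5.85.
strawberries only: max(142/79, 6/3) = 2 servings → $2.80.
sweet potato + strawberries with both tight: 0.2581 servings and 1.742 servings → $2.62.
Cheapest feasible corner: $2.62.

$2.62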